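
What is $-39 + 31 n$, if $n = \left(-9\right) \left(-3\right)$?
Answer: $798$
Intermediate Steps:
$n = 27$
$-39 + 31 n = -39 + 31 \cdot 27 = -39 + 837 = 798$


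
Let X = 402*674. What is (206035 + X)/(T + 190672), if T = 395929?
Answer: 476983/586601 ≈ 0.81313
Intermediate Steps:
X = 270948
(206035 + X)/(T + 190672) = (206035 + 270948)/(395929 + 190672) = 476983/586601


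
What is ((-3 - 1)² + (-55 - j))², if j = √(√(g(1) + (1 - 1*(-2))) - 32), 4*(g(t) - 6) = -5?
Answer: (78 + I*√2*√(64 - √31))²/4 ≈ 1491.8 + 421.6*I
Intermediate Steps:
g(t) = 19/4 (g(t) = 6 + (¼)*(-5) = 6 - 5/4 = 19/4)
j = √(-32 + √31/2) (j = √(√(19/4 + (1 - 1*(-2))) - 32) = √(√(19/4 + (1 + 2)) - 32) = √(√(19/4 + 3) - 32) = √(√(31/4) - 32) = √(√31/2 - 32) = √(-32 + √31/2) ≈ 5.4052*I)
((-3 - 1)² + (-55 - j))² = ((-3 - 1)² + (-55 - √(-128 + 2*√31)/2))² = ((-4)² + (-55 - √(-128 + 2*√31)/2))² = (16 + (-55 - √(-128 + 2*√31)/2))² = (-39 - √(-128 + 2*√31)/2)²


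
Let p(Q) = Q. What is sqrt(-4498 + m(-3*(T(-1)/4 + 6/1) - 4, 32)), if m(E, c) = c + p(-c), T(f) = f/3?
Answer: I*sqrt(4498) ≈ 67.067*I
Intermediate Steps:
T(f) = f/3 (T(f) = f*(1/3) = f/3)
m(E, c) = 0 (m(E, c) = c - c = 0)
sqrt(-4498 + m(-3*(T(-1)/4 + 6/1) - 4, 32)) = sqrt(-4498 + 0) = sqrt(-4498) = I*sqrt(4498)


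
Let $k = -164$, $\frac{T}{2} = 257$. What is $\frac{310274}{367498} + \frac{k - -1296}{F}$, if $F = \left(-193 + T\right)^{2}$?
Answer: $\frac{16193475485}{18933680709} \approx 0.85527$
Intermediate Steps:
$T = 514$ ($T = 2 \cdot 257 = 514$)
$F = 103041$ ($F = \left(-193 + 514\right)^{2} = 321^{2} = 103041$)
$\frac{310274}{367498} + \frac{k - -1296}{F} = \frac{310274}{367498} + \frac{-164 - -1296}{103041} = 310274 \cdot \frac{1}{367498} + \left(-164 + 1296\right) \frac{1}{103041} = \frac{155137}{183749} + 1132 \cdot \frac{1}{103041} = \frac{155137}{183749} + \frac{1132}{103041} = \frac{16193475485}{18933680709}$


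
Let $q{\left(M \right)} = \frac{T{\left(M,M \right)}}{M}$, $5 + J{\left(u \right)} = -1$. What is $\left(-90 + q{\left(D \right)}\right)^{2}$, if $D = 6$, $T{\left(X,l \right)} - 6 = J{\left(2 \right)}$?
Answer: $8100$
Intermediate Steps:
$J{\left(u \right)} = -6$ ($J{\left(u \right)} = -5 - 1 = -6$)
$T{\left(X,l \right)} = 0$ ($T{\left(X,l \right)} = 6 - 6 = 0$)
$q{\left(M \right)} = 0$ ($q{\left(M \right)} = \frac{0}{M} = 0$)
$\left(-90 + q{\left(D \right)}\right)^{2} = \left(-90 + 0\right)^{2} = \left(-90\right)^{2} = 8100$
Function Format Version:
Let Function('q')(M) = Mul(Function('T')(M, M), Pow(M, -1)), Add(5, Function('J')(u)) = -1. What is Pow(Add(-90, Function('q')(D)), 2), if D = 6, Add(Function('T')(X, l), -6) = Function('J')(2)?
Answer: 8100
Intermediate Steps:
Function('J')(u) = -6 (Function('J')(u) = Add(-5, -1) = -6)
Function('T')(X, l) = 0 (Function('T')(X, l) = Add(6, -6) = 0)
Function('q')(M) = 0 (Function('q')(M) = Mul(0, Pow(M, -1)) = 0)
Pow(Add(-90, Function('q')(D)), 2) = Pow(Add(-90, 0), 2) = Pow(-90, 2) = 8100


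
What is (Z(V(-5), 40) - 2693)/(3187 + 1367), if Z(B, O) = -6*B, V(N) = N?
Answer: -2663/4554 ≈ -0.58476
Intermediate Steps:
(Z(V(-5), 40) - 2693)/(3187 + 1367) = (-6*(-5) - 2693)/(3187 + 1367) = (30 - 2693)/4554 = -2663*1/4554 = -2663/4554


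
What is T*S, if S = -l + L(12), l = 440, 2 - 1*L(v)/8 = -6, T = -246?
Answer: 92496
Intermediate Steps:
L(v) = 64 (L(v) = 16 - 8*(-6) = 16 + 48 = 64)
S = -376 (S = -1*440 + 64 = -440 + 64 = -376)
T*S = -246*(-376) = 92496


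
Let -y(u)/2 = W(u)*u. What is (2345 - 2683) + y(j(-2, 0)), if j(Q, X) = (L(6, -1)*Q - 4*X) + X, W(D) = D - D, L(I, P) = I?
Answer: -338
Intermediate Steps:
W(D) = 0
j(Q, X) = -3*X + 6*Q (j(Q, X) = (6*Q - 4*X) + X = (-4*X + 6*Q) + X = -3*X + 6*Q)
y(u) = 0 (y(u) = -0*u = -2*0 = 0)
(2345 - 2683) + y(j(-2, 0)) = (2345 - 2683) + 0 = -338 + 0 = -338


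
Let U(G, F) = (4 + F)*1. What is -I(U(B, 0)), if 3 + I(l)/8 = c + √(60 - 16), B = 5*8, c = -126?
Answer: 1032 - 16*√11 ≈ 978.93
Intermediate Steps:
B = 40
U(G, F) = 4 + F
I(l) = -1032 + 16*√11 (I(l) = -24 + 8*(-126 + √(60 - 16)) = -24 + 8*(-126 + √44) = -24 + 8*(-126 + 2*√11) = -24 + (-1008 + 16*√11) = -1032 + 16*√11)
-I(U(B, 0)) = -(-1032 + 16*√11) = 1032 - 16*√11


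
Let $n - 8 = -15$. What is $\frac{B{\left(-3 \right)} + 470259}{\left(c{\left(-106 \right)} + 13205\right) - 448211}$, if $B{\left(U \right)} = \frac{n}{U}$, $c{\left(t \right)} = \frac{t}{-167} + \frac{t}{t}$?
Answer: $- \frac{235600928}{217937187} \approx -1.081$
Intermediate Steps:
$c{\left(t \right)} = 1 - \frac{t}{167}$ ($c{\left(t \right)} = t \left(- \frac{1}{167}\right) + 1 = - \frac{t}{167} + 1 = 1 - \frac{t}{167}$)
$n = -7$ ($n = 8 - 15 = -7$)
$B{\left(U \right)} = - \frac{7}{U}$
$\frac{B{\left(-3 \right)} + 470259}{\left(c{\left(-106 \right)} + 13205\right) - 448211} = \frac{- \frac{7}{-3} + 470259}{\left(\left(1 - - \frac{106}{167}\right) + 13205\right) - 448211} = \frac{\left(-7\right) \left(- \frac{1}{3}\right) + 470259}{\left(\left(1 + \frac{106}{167}\right) + 13205\right) - 448211} = \frac{\frac{7}{3} + 470259}{\left(\frac{273}{167} + 13205\right) - 448211} = \frac{1410784}{3 \left(\frac{2205508}{167} - 448211\right)} = \frac{1410784}{3 \left(- \frac{72645729}{167}\right)} = \frac{1410784}{3} \left(- \frac{167}{72645729}\right) = - \frac{235600928}{217937187}$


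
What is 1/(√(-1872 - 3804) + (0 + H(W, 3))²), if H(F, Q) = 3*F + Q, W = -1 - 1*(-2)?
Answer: 3/581 - I*√1419/3486 ≈ 0.0051635 - 0.010806*I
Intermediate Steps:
W = 1 (W = -1 + 2 = 1)
H(F, Q) = Q + 3*F
1/(√(-1872 - 3804) + (0 + H(W, 3))²) = 1/(√(-1872 - 3804) + (0 + (3 + 3*1))²) = 1/(√(-5676) + (0 + (3 + 3))²) = 1/(2*I*√1419 + (0 + 6)²) = 1/(2*I*√1419 + 6²) = 1/(2*I*√1419 + 36) = 1/(36 + 2*I*√1419)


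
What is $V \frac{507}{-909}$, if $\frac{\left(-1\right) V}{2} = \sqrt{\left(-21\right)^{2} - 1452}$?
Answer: $\frac{338 i \sqrt{1011}}{303} \approx 35.469 i$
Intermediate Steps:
$V = - 2 i \sqrt{1011}$ ($V = - 2 \sqrt{\left(-21\right)^{2} - 1452} = - 2 \sqrt{441 - 1452} = - 2 \sqrt{-1011} = - 2 i \sqrt{1011} \approx - 63.592 i$)
$V \frac{507}{-909} = - 2 i \sqrt{1011} \frac{507}{-909} = - 2 i \sqrt{1011} \cdot 507 \left(- \frac{1}{909}\right) = - 2 i \sqrt{1011} \left(- \frac{169}{303}\right) = \frac{338 i \sqrt{1011}}{303}$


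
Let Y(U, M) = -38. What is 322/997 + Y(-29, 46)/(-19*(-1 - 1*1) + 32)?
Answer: -7673/34895 ≈ -0.21989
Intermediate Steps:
322/997 + Y(-29, 46)/(-19*(-1 - 1*1) + 32) = 322/997 - 38/(-19*(-1 - 1*1) + 32) = 322*(1/997) - 38/(-19*(-1 - 1) + 32) = 322/997 - 38/(-19*(-2) + 32) = 322/997 - 38/(38 + 32) = 322/997 - 38/70 = 322/997 - 38*1/70 = 322/997 - 19/35 = -7673/34895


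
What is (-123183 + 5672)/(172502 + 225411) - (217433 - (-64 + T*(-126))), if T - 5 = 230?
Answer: -98327205202/397913 ≈ -2.4711e+5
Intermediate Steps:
T = 235 (T = 5 + 230 = 235)
(-123183 + 5672)/(172502 + 225411) - (217433 - (-64 + T*(-126))) = (-123183 + 5672)/(172502 + 225411) - (217433 - (-64 + 235*(-126))) = -117511/397913 - (217433 - (-64 - 29610)) = -117511*1/397913 - (217433 - 1*(-29674)) = -117511/397913 - (217433 + 29674) = -117511/397913 - 1*247107 = -117511/397913 - 247107 = -98327205202/397913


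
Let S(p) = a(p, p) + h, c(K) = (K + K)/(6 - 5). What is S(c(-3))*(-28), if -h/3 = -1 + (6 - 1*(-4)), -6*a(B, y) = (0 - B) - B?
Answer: 812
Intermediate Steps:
a(B, y) = B/3 (a(B, y) = -((0 - B) - B)/6 = -(-B - B)/6 = -(-1)*B/3 = B/3)
h = -27 (h = -3*(-1 + (6 - 1*(-4))) = -3*(-1 + (6 + 4)) = -3*(-1 + 10) = -3*9 = -27)
c(K) = 2*K (c(K) = (2*K)/1 = (2*K)*1 = 2*K)
S(p) = -27 + p/3 (S(p) = p/3 - 27 = -27 + p/3)
S(c(-3))*(-28) = (-27 + (2*(-3))/3)*(-28) = (-27 + (⅓)*(-6))*(-28) = (-27 - 2)*(-28) = -29*(-28) = 812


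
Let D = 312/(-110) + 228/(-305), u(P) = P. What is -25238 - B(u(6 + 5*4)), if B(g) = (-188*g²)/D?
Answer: -91230244/1503 ≈ -60699.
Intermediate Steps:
D = -12024/3355 (D = 312*(-1/110) + 228*(-1/305) = -156/55 - 228/305 = -12024/3355 ≈ -3.5839)
B(g) = 157685*g²/3006 (B(g) = (-188*g²)/(-12024/3355) = -188*g²*(-3355/12024) = 157685*g²/3006)
-25238 - B(u(6 + 5*4)) = -25238 - 157685*(6 + 5*4)²/3006 = -25238 - 157685*(6 + 20)²/3006 = -25238 - 157685*26²/3006 = -25238 - 157685*676/3006 = -25238 - 1*53297530/1503 = -25238 - 53297530/1503 = -91230244/1503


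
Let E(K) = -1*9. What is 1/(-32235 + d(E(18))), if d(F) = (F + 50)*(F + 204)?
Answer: -1/24240 ≈ -4.1254e-5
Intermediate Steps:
E(K) = -9
d(F) = (50 + F)*(204 + F)
1/(-32235 + d(E(18))) = 1/(-32235 + (10200 + (-9)² + 254*(-9))) = 1/(-32235 + (10200 + 81 - 2286)) = 1/(-32235 + 7995) = 1/(-24240) = -1/24240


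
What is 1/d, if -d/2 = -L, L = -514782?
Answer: -1/1029564 ≈ -9.7129e-7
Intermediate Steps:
d = -1029564 (d = -(-2)*(-514782) = -2*514782 = -1029564)
1/d = 1/(-1029564) = -1/1029564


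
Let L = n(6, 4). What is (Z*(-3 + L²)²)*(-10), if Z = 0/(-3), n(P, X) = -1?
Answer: 0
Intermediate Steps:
Z = 0 (Z = 0*(-⅓) = 0)
L = -1
(Z*(-3 + L²)²)*(-10) = (0*(-3 + (-1)²)²)*(-10) = (0*(-3 + 1)²)*(-10) = (0*(-2)²)*(-10) = (0*4)*(-10) = 0*(-10) = 0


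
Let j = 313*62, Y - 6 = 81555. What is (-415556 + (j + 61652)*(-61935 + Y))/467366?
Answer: 795214376/233683 ≈ 3403.0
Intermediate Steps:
Y = 81561 (Y = 6 + 81555 = 81561)
j = 19406
(-415556 + (j + 61652)*(-61935 + Y))/467366 = (-415556 + (19406 + 61652)*(-61935 + 81561))/467366 = (-415556 + 81058*19626)*(1/467366) = (-415556 + 1590844308)*(1/467366) = 1590428752*(1/467366) = 795214376/233683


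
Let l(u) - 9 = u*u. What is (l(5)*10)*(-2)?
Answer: -680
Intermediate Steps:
l(u) = 9 + u**2 (l(u) = 9 + u*u = 9 + u**2)
(l(5)*10)*(-2) = ((9 + 5**2)*10)*(-2) = ((9 + 25)*10)*(-2) = (34*10)*(-2) = 340*(-2) = -680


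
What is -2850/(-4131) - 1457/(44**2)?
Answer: -167089/2665872 ≈ -0.062677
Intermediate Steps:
-2850/(-4131) - 1457/(44**2) = -2850*(-1/4131) - 1457/1936 = 950/1377 - 1457*1/1936 = 950/1377 - 1457/1936 = -167089/2665872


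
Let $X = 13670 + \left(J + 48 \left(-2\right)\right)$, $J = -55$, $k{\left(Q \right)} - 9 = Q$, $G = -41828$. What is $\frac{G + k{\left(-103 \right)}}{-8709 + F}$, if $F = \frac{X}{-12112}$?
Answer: $\frac{507759264}{105496927} \approx 4.813$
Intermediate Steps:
$k{\left(Q \right)} = 9 + Q$
$X = 13519$ ($X = 13670 + \left(-55 + 48 \left(-2\right)\right) = 13670 - 151 = 13519$)
$F = - \frac{13519}{12112}$ ($F = \frac{13519}{-12112} = 13519 \left(- \frac{1}{12112}\right) = - \frac{13519}{12112} \approx -1.1162$)
$\frac{G + k{\left(-103 \right)}}{-8709 + F} = \frac{-41828 + \left(9 - 103\right)}{-8709 - \frac{13519}{12112}} = \frac{-41828 - 94}{- \frac{105496927}{12112}} = \left(-41922\right) \left(- \frac{12112}{105496927}\right) = \frac{507759264}{105496927}$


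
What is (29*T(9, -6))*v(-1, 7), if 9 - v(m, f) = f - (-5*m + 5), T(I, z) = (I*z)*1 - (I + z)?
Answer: -19836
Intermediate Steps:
T(I, z) = -I - z + I*z (T(I, z) = I*z + (-I - z) = -I - z + I*z)
v(m, f) = 14 - f - 5*m (v(m, f) = 9 - (f - (-5*m + 5)) = 9 - (f - (5 - 5*m)) = 9 - (f + (-5 + 5*m)) = 9 - (-5 + f + 5*m) = 9 + (5 - f - 5*m) = 14 - f - 5*m)
(29*T(9, -6))*v(-1, 7) = (29*(-1*9 - 1*(-6) + 9*(-6)))*(14 - 1*7 - 5*(-1)) = (29*(-9 + 6 - 54))*(14 - 7 + 5) = (29*(-57))*12 = -1653*12 = -19836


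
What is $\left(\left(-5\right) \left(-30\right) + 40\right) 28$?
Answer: $5320$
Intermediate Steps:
$\left(\left(-5\right) \left(-30\right) + 40\right) 28 = \left(150 + 40\right) 28 = 190 \cdot 28 = 5320$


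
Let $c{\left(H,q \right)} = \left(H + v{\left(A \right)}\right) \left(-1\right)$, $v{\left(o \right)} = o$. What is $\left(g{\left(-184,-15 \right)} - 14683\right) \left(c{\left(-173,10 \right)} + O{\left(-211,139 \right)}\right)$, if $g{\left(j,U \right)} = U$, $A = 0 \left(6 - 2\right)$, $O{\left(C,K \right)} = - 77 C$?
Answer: $-241341160$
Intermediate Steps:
$A = 0$ ($A = 0 \cdot 4 = 0$)
$c{\left(H,q \right)} = - H$ ($c{\left(H,q \right)} = \left(H + 0\right) \left(-1\right) = H \left(-1\right) = - H$)
$\left(g{\left(-184,-15 \right)} - 14683\right) \left(c{\left(-173,10 \right)} + O{\left(-211,139 \right)}\right) = \left(-15 - 14683\right) \left(\left(-1\right) \left(-173\right) - -16247\right) = - 14698 \left(173 + 16247\right) = \left(-14698\right) 16420 = -241341160$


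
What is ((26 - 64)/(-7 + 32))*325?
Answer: -494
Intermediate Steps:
((26 - 64)/(-7 + 32))*325 = -38/25*325 = -494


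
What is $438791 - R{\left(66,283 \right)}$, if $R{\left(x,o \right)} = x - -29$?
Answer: $438696$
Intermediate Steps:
$R{\left(x,o \right)} = 29 + x$ ($R{\left(x,o \right)} = x + 29 = 29 + x$)
$438791 - R{\left(66,283 \right)} = 438791 - \left(29 + 66\right) = 438791 - 95 = 438696$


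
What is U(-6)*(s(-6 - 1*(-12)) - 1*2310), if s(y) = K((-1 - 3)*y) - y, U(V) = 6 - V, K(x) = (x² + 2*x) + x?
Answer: -21744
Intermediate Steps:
K(x) = x² + 3*x
s(y) = -y - 4*y*(3 - 4*y) (s(y) = ((-1 - 3)*y)*(3 + (-1 - 3)*y) - y = (-4*y)*(3 - 4*y) - y = -4*y*(3 - 4*y) - y = -y - 4*y*(3 - 4*y))
U(-6)*(s(-6 - 1*(-12)) - 1*2310) = (6 - 1*(-6))*((-6 - 1*(-12))*(-13 + 16*(-6 - 1*(-12))) - 1*2310) = (6 + 6)*((-6 + 12)*(-13 + 16*(-6 + 12)) - 2310) = 12*(6*(-13 + 16*6) - 2310) = 12*(6*(-13 + 96) - 2310) = 12*(6*83 - 2310) = 12*(498 - 2310) = 12*(-1812) = -21744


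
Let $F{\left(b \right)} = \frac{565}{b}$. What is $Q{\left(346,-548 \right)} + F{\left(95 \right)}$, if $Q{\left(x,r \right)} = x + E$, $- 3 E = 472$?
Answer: $\frac{11093}{57} \approx 194.61$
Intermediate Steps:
$E = - \frac{472}{3}$ ($E = \left(- \frac{1}{3}\right) 472 = - \frac{472}{3} \approx -157.33$)
$Q{\left(x,r \right)} = - \frac{472}{3} + x$ ($Q{\left(x,r \right)} = x - \frac{472}{3} = - \frac{472}{3} + x$)
$Q{\left(346,-548 \right)} + F{\left(95 \right)} = \left(- \frac{472}{3} + 346\right) + \frac{565}{95} = \frac{566}{3} + 565 \cdot \frac{1}{95} = \frac{566}{3} + \frac{113}{19} = \frac{11093}{57}$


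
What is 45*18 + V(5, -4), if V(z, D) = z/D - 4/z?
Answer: 16159/20 ≈ 807.95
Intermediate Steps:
V(z, D) = -4/z + z/D
45*18 + V(5, -4) = 45*18 + (-4/5 + 5/(-4)) = 810 + (-4*⅕ + 5*(-¼)) = 810 + (-⅘ - 5/4) = 810 - 41/20 = 16159/20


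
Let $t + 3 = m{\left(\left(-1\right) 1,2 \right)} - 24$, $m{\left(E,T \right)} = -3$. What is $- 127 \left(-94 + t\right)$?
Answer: $15748$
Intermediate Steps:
$t = -30$ ($t = -3 - 27 = -30$)
$- 127 \left(-94 + t\right) = - 127 \left(-94 - 30\right) = \left(-127\right) \left(-124\right) = 15748$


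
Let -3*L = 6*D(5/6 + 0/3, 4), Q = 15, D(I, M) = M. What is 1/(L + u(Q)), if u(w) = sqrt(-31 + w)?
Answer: -1/10 - I/20 ≈ -0.1 - 0.05*I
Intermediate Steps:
L = -8 (L = -2*4 = -1/3*24 = -8)
1/(L + u(Q)) = 1/(-8 + sqrt(-31 + 15)) = 1/(-8 + sqrt(-16)) = 1/(-8 + 4*I) = (-8 - 4*I)/80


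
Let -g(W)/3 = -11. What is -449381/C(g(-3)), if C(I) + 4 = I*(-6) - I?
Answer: 449381/235 ≈ 1912.3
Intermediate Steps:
g(W) = 33 (g(W) = -3*(-11) = 33)
C(I) = -4 - 7*I (C(I) = -4 + (I*(-6) - I) = -4 + (-6*I - I) = -4 - 7*I)
-449381/C(g(-3)) = -449381/(-4 - 7*33) = -449381/(-4 - 231) = -449381/(-235) = -449381*(-1/235) = 449381/235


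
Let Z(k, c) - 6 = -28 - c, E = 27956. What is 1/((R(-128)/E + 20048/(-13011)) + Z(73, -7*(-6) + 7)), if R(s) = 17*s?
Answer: -90933879/6603498865 ≈ -0.013771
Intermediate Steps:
Z(k, c) = -22 - c (Z(k, c) = 6 + (-28 - c) = -22 - c)
1/((R(-128)/E + 20048/(-13011)) + Z(73, -7*(-6) + 7)) = 1/(((17*(-128))/27956 + 20048/(-13011)) + (-22 - (-7*(-6) + 7))) = 1/((-2176*1/27956 + 20048*(-1/13011)) + (-22 - (42 + 7))) = 1/((-544/6989 - 20048/13011) + (-22 - 1*49)) = 1/(-147193456/90933879 + (-22 - 49)) = 1/(-147193456/90933879 - 71) = 1/(-6603498865/90933879) = -90933879/6603498865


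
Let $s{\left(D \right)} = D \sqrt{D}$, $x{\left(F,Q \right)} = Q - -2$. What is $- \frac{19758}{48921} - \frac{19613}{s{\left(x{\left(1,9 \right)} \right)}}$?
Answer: $- \frac{6586}{16307} - \frac{1783 \sqrt{11}}{11} \approx -538.0$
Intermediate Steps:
$x{\left(F,Q \right)} = 2 + Q$ ($x{\left(F,Q \right)} = Q + 2 = 2 + Q$)
$s{\left(D \right)} = D^{\frac{3}{2}}$
$- \frac{19758}{48921} - \frac{19613}{s{\left(x{\left(1,9 \right)} \right)}} = - \frac{19758}{48921} - \frac{19613}{\left(2 + 9\right)^{\frac{3}{2}}} = \left(-19758\right) \frac{1}{48921} - \frac{19613}{11^{\frac{3}{2}}} = - \frac{6586}{16307} - \frac{19613}{11 \sqrt{11}} = - \frac{6586}{16307} - 19613 \frac{\sqrt{11}}{121} = - \frac{6586}{16307} - \frac{1783 \sqrt{11}}{11}$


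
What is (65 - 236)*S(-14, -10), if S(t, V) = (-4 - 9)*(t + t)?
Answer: -62244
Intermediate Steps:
S(t, V) = -26*t
(65 - 236)*S(-14, -10) = (65 - 236)*(-26*(-14)) = -171*364 = -62244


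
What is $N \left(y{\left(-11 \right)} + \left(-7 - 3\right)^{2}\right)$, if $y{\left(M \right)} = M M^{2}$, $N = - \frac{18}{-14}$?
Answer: $- \frac{11079}{7} \approx -1582.7$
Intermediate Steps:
$N = \frac{9}{7}$ ($N = \left(-18\right) \left(- \frac{1}{14}\right) = \frac{9}{7} \approx 1.2857$)
$y{\left(M \right)} = M^{3}$
$N \left(y{\left(-11 \right)} + \left(-7 - 3\right)^{2}\right) = \frac{9 \left(\left(-11\right)^{3} + \left(-7 - 3\right)^{2}\right)}{7} = \frac{9 \left(-1331 + \left(-10\right)^{2}\right)}{7} = \frac{9 \left(-1331 + 100\right)}{7} = \frac{9}{7} \left(-1231\right) = - \frac{11079}{7}$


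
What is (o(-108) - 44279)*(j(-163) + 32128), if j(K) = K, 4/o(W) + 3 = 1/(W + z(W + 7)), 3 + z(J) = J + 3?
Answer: -222221063580/157 ≈ -1.4154e+9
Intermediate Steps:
z(J) = J (z(J) = -3 + (J + 3) = -3 + (3 + J) = J)
o(W) = 4/(-3 + 1/(7 + 2*W)) (o(W) = 4/(-3 + 1/(W + (W + 7))) = 4/(-3 + 1/(W + (7 + W))) = 4/(-3 + 1/(7 + 2*W)))
(o(-108) - 44279)*(j(-163) + 32128) = (2*(-7 - 2*(-108))/(10 + 3*(-108)) - 44279)*(-163 + 32128) = (2*(-7 + 216)/(10 - 324) - 44279)*31965 = (2*209/(-314) - 44279)*31965 = (2*(-1/314)*209 - 44279)*31965 = (-209/157 - 44279)*31965 = -6952012/157*31965 = -222221063580/157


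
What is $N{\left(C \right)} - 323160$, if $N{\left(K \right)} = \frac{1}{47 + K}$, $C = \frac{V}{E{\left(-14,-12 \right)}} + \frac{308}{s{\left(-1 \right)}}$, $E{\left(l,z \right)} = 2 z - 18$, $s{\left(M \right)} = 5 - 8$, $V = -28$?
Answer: $- \frac{17773801}{55} \approx -3.2316 \cdot 10^{5}$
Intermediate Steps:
$s{\left(M \right)} = -3$
$E{\left(l,z \right)} = -18 + 2 z$
$C = -102$ ($C = - \frac{28}{-18 + 2 \left(-12\right)} + \frac{308}{-3} = - \frac{28}{-18 - 24} + 308 \left(- \frac{1}{3}\right) = - \frac{28}{-42} - \frac{308}{3} = \left(-28\right) \left(- \frac{1}{42}\right) - \frac{308}{3} = \frac{2}{3} - \frac{308}{3} = -102$)
$N{\left(C \right)} - 323160 = \frac{1}{47 - 102} - 323160 = \frac{1}{-55} - 323160 = - \frac{1}{55} - 323160 = - \frac{17773801}{55}$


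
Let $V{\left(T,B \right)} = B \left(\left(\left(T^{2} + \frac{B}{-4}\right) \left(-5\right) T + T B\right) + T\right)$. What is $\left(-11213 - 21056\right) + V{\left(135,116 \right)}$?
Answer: $-1422946849$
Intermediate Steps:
$V{\left(T,B \right)} = B \left(T + B T + T \left(- 5 T^{2} + \frac{5 B}{4}\right)\right)$ ($V{\left(T,B \right)} = B \left(\left(\left(T^{2} + B \left(- \frac{1}{4}\right)\right) \left(-5\right) T + B T\right) + T\right) = B \left(\left(\left(T^{2} - \frac{B}{4}\right) \left(-5\right) T + B T\right) + T\right) = B \left(\left(\left(- 5 T^{2} + \frac{5 B}{4}\right) T + B T\right) + T\right) = B \left(\left(T \left(- 5 T^{2} + \frac{5 B}{4}\right) + B T\right) + T\right) = B \left(\left(B T + T \left(- 5 T^{2} + \frac{5 B}{4}\right)\right) + T\right) = B \left(T + B T + T \left(- 5 T^{2} + \frac{5 B}{4}\right)\right)$)
$\left(-11213 - 21056\right) + V{\left(135,116 \right)} = \left(-11213 - 21056\right) + \frac{1}{4} \cdot 116 \cdot 135 \left(4 - 20 \cdot 135^{2} + 9 \cdot 116\right) = -32269 + \frac{1}{4} \cdot 116 \cdot 135 \left(4 - 364500 + 1044\right) = -32269 + \frac{1}{4} \cdot 116 \cdot 135 \left(-363452\right) = -32269 - 1422914580 = -1422946849$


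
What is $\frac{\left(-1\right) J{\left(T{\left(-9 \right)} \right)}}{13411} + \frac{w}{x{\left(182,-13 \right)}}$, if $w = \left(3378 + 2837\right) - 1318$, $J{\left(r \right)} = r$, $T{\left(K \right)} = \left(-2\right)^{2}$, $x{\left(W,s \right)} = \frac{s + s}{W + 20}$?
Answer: $- \frac{6633040419}{174343} \approx -38046.0$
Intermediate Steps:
$x{\left(W,s \right)} = \frac{2 s}{20 + W}$
$T{\left(K \right)} = 4$
$w = 4897$ ($w = 6215 - 1318 = 4897$)
$\frac{\left(-1\right) J{\left(T{\left(-9 \right)} \right)}}{13411} + \frac{w}{x{\left(182,-13 \right)}} = \frac{\left(-1\right) 4}{13411} + \frac{4897}{2 \left(-13\right) \frac{1}{20 + 182}} = \left(-4\right) \frac{1}{13411} + \frac{4897}{2 \left(-13\right) \frac{1}{202}} = - \frac{4}{13411} + \frac{4897}{2 \left(-13\right) \frac{1}{202}} = - \frac{4}{13411} + \frac{4897}{- \frac{13}{101}} = - \frac{4}{13411} + 4897 \left(- \frac{101}{13}\right) = - \frac{4}{13411} - \frac{494597}{13} = - \frac{6633040419}{174343}$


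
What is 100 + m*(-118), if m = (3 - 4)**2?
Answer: -18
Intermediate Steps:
m = 1 (m = (-1)**2 = 1)
100 + m*(-118) = 100 + 1*(-118) = 100 - 118 = -18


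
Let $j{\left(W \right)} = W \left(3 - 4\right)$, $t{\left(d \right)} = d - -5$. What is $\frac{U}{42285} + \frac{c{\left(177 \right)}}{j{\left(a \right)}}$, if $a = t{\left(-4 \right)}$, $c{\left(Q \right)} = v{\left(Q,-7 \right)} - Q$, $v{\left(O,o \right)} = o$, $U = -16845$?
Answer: $\frac{517573}{2819} \approx 183.6$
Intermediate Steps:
$t{\left(d \right)} = 5 + d$ ($t{\left(d \right)} = d + 5 = 5 + d$)
$c{\left(Q \right)} = -7 - Q$
$a = 1$ ($a = 5 - 4 = 1$)
$j{\left(W \right)} = - W$ ($j{\left(W \right)} = W \left(-1\right) = - W$)
$\frac{U}{42285} + \frac{c{\left(177 \right)}}{j{\left(a \right)}} = - \frac{16845}{42285} + \frac{-7 - 177}{\left(-1\right) 1} = \left(-16845\right) \frac{1}{42285} + \frac{-7 - 177}{-1} = - \frac{1123}{2819} - -184 = - \frac{1123}{2819} + 184 = \frac{517573}{2819}$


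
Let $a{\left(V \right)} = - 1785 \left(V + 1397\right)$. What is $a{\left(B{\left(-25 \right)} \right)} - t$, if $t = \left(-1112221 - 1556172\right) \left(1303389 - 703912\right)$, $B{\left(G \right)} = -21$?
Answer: $1599637774301$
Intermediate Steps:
$a{\left(V \right)} = -2493645 - 1785 V$ ($a{\left(V \right)} = - 1785 \left(1397 + V\right) = -2493645 - 1785 V$)
$t = -1599640230461$ ($t = \left(-2668393\right) 599477 = -1599640230461$)
$a{\left(B{\left(-25 \right)} \right)} - t = \left(-2493645 - -37485\right) - -1599640230461 = \left(-2493645 + 37485\right) + 1599640230461 = -2456160 + 1599640230461 = 1599637774301$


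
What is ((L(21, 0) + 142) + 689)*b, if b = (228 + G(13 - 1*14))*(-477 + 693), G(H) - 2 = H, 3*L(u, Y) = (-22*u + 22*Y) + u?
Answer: 33833376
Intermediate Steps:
L(u, Y) = -7*u + 22*Y/3 (L(u, Y) = ((-22*u + 22*Y) + u)/3 = (-21*u + 22*Y)/3 = -7*u + 22*Y/3)
G(H) = 2 + H
b = 49464 (b = (228 + (2 + (13 - 1*14)))*(-477 + 693) = (228 + (2 + (13 - 14)))*216 = (228 + (2 - 1))*216 = (228 + 1)*216 = 229*216 = 49464)
((L(21, 0) + 142) + 689)*b = (((-7*21 + (22/3)*0) + 142) + 689)*49464 = (((-147 + 0) + 142) + 689)*49464 = ((-147 + 142) + 689)*49464 = (-5 + 689)*49464 = 684*49464 = 33833376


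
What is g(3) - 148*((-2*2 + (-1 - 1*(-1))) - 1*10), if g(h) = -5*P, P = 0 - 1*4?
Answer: 2092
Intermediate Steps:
P = -4 (P = 0 - 4 = -4)
g(h) = 20 (g(h) = -5*(-4) = 20)
g(3) - 148*((-2*2 + (-1 - 1*(-1))) - 1*10) = 20 - 148*((-2*2 + (-1 - 1*(-1))) - 1*10) = 20 - 148*((-4 + (-1 + 1)) - 10) = 20 - 148*((-4 + 0) - 10) = 20 - 148*(-4 - 10) = 20 - 148*(-14) = 20 + 2072 = 2092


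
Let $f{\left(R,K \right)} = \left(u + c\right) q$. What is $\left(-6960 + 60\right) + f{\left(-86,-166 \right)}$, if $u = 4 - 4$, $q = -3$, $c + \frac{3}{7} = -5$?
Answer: $- \frac{48186}{7} \approx -6883.7$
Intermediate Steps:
$c = - \frac{38}{7}$ ($c = - \frac{3}{7} - 5 = - \frac{38}{7} \approx -5.4286$)
$u = 0$ ($u = 4 - 4 = 0$)
$f{\left(R,K \right)} = \frac{114}{7}$ ($f{\left(R,K \right)} = \left(0 - \frac{38}{7}\right) \left(-3\right) = \left(- \frac{38}{7}\right) \left(-3\right) = \frac{114}{7}$)
$\left(-6960 + 60\right) + f{\left(-86,-166 \right)} = \left(-6960 + 60\right) + \frac{114}{7} = -6900 + \frac{114}{7} = - \frac{48186}{7}$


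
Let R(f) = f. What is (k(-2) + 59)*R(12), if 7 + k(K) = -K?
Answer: 648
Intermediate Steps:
k(K) = -7 - K
(k(-2) + 59)*R(12) = ((-7 - 1*(-2)) + 59)*12 = ((-7 + 2) + 59)*12 = (-5 + 59)*12 = 54*12 = 648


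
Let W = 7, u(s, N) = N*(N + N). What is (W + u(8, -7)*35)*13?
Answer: 44681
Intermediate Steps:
u(s, N) = 2*N² (u(s, N) = N*(2*N) = 2*N²)
(W + u(8, -7)*35)*13 = (7 + (2*(-7)²)*35)*13 = (7 + (2*49)*35)*13 = (7 + 98*35)*13 = (7 + 3430)*13 = 3437*13 = 44681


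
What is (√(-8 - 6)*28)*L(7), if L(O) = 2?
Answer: 56*I*√14 ≈ 209.53*I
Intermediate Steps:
(√(-8 - 6)*28)*L(7) = (√(-8 - 6)*28)*2 = (√(-14)*28)*2 = ((I*√14)*28)*2 = (28*I*√14)*2 = 56*I*√14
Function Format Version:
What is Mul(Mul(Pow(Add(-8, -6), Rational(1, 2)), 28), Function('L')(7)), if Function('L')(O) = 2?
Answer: Mul(56, I, Pow(14, Rational(1, 2))) ≈ Mul(209.53, I)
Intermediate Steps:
Mul(Mul(Pow(Add(-8, -6), Rational(1, 2)), 28), Function('L')(7)) = Mul(Mul(Pow(Add(-8, -6), Rational(1, 2)), 28), 2) = Mul(Mul(Pow(-14, Rational(1, 2)), 28), 2) = Mul(Mul(Mul(I, Pow(14, Rational(1, 2))), 28), 2) = Mul(Mul(28, I, Pow(14, Rational(1, 2))), 2) = Mul(56, I, Pow(14, Rational(1, 2)))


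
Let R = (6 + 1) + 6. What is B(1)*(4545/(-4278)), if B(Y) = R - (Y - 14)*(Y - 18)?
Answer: 157560/713 ≈ 220.98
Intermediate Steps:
R = 13 (R = 7 + 6 = 13)
B(Y) = 13 - (-18 + Y)*(-14 + Y) (B(Y) = 13 - (Y - 14)*(Y - 18) = 13 - (-14 + Y)*(-18 + Y) = 13 - (-18 + Y)*(-14 + Y))
B(1)*(4545/(-4278)) = (-239 - 1*1² + 32*1)*(4545/(-4278)) = (-239 - 1*1 + 32)*(4545*(-1/4278)) = (-239 - 1 + 32)*(-1515/1426) = -208*(-1515/1426) = 157560/713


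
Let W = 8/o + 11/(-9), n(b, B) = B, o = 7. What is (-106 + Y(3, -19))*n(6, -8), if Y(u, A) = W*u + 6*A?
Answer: 37000/21 ≈ 1761.9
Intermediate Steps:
W = -5/63 (W = 8/7 + 11/(-9) = 8*(1/7) + 11*(-1/9) = 8/7 - 11/9 = -5/63 ≈ -0.079365)
Y(u, A) = 6*A - 5*u/63 (Y(u, A) = -5*u/63 + 6*A = 6*A - 5*u/63)
(-106 + Y(3, -19))*n(6, -8) = (-106 + (6*(-19) - 5/63*3))*(-8) = (-106 + (-114 - 5/21))*(-8) = (-106 - 2399/21)*(-8) = -4625/21*(-8) = 37000/21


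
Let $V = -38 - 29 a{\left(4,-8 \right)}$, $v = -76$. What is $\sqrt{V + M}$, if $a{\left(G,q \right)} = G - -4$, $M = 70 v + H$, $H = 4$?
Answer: $7 i \sqrt{114} \approx 74.74 i$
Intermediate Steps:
$M = -5316$ ($M = 70 \left(-76\right) + 4 = -5320 + 4 = -5316$)
$a{\left(G,q \right)} = 4 + G$ ($a{\left(G,q \right)} = G + 4 = 4 + G$)
$V = -270$ ($V = -38 - 29 \left(4 + 4\right) = -38 - 232 = -270$)
$\sqrt{V + M} = \sqrt{-270 - 5316} = \sqrt{-5586} = 7 i \sqrt{114}$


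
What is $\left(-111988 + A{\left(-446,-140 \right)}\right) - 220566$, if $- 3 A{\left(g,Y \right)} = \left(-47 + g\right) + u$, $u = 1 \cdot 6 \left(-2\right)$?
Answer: $- \frac{997157}{3} \approx -3.3239 \cdot 10^{5}$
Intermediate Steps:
$u = -12$ ($u = 6 \left(-2\right) = -12$)
$A{\left(g,Y \right)} = \frac{59}{3} - \frac{g}{3}$ ($A{\left(g,Y \right)} = - \frac{\left(-47 + g\right) - 12}{3} = - \frac{-59 + g}{3} = \frac{59}{3} - \frac{g}{3}$)
$\left(-111988 + A{\left(-446,-140 \right)}\right) - 220566 = \left(-111988 + \left(\frac{59}{3} - - \frac{446}{3}\right)\right) - 220566 = \left(-111988 + \left(\frac{59}{3} + \frac{446}{3}\right)\right) - 220566 = \left(-111988 + \frac{505}{3}\right) - 220566 = - \frac{335459}{3} - 220566 = - \frac{997157}{3}$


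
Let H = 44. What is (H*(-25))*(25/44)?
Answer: -625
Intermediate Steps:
(H*(-25))*(25/44) = (44*(-25))*(25/44) = -27500/44 = -1100*25/44 = -625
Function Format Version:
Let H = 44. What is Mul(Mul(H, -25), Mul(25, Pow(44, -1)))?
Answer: -625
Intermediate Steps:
Mul(Mul(H, -25), Mul(25, Pow(44, -1))) = Mul(Mul(44, -25), Mul(25, Pow(44, -1))) = Mul(-1100, Mul(25, Rational(1, 44))) = Mul(-1100, Rational(25, 44)) = -625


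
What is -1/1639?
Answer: -1/1639 ≈ -0.00061013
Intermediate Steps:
-1/1639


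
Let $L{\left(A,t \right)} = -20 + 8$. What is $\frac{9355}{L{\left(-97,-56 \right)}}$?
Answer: $- \frac{9355}{12} \approx -779.58$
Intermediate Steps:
$L{\left(A,t \right)} = -12$
$\frac{9355}{L{\left(-97,-56 \right)}} = \frac{9355}{-12} = 9355 \left(- \frac{1}{12}\right) = - \frac{9355}{12}$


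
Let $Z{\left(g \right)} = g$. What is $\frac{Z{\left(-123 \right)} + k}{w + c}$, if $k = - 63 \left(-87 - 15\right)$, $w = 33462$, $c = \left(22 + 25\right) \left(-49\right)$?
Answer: $\frac{6303}{31159} \approx 0.20229$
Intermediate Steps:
$c = -2303$ ($c = 47 \left(-49\right) = -2303$)
$k = 6426$ ($k = \left(-63\right) \left(-102\right) = 6426$)
$\frac{Z{\left(-123 \right)} + k}{w + c} = \frac{-123 + 6426}{33462 - 2303} = \frac{6303}{31159}$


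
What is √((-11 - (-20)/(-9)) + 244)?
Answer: √2077/3 ≈ 15.191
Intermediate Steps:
√((-11 - (-20)/(-9)) + 244) = √((-11 - (-20)*(-1)/9) + 244) = √((-11 - 4*5/9) + 244) = √((-11 - 20/9) + 244) = √(-119/9 + 244) = √(2077/9) = √2077/3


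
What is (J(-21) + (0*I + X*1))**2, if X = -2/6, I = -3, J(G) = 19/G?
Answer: 676/441 ≈ 1.5329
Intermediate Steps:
X = -1/3 (X = -2*1/6 = -1/3 ≈ -0.33333)
(J(-21) + (0*I + X*1))**2 = (19/(-21) + (0*(-3) - 1/3*1))**2 = (19*(-1/21) + (0 - 1/3))**2 = (-19/21 - 1/3)**2 = (-26/21)**2 = 676/441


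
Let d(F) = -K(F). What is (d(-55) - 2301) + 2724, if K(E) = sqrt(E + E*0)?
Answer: 423 - I*sqrt(55) ≈ 423.0 - 7.4162*I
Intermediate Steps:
K(E) = sqrt(E) (K(E) = sqrt(E + 0) = sqrt(E))
d(F) = -sqrt(F)
(d(-55) - 2301) + 2724 = (-sqrt(-55) - 2301) + 2724 = (-I*sqrt(55) - 2301) + 2724 = (-2301 - I*sqrt(55)) + 2724 = 423 - I*sqrt(55)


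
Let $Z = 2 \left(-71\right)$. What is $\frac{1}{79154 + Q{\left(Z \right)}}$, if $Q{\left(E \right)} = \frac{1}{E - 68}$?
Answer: $\frac{210}{16622339} \approx 1.2634 \cdot 10^{-5}$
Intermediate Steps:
$Z = -142$
$Q{\left(E \right)} = \frac{1}{-68 + E}$
$\frac{1}{79154 + Q{\left(Z \right)}} = \frac{1}{79154 + \frac{1}{-68 - 142}} = \frac{1}{79154 + \frac{1}{-210}} = \frac{1}{79154 - \frac{1}{210}} = \frac{1}{\frac{16622339}{210}} = \frac{210}{16622339}$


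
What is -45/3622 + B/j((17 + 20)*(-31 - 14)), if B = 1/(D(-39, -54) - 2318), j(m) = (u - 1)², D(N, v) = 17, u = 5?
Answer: -830171/66673776 ≈ -0.012451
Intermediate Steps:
j(m) = 16 (j(m) = (5 - 1)² = 4² = 16)
B = -1/2301 (B = 1/(17 - 2318) = 1/(-2301) = -1/2301 ≈ -0.00043459)
-45/3622 + B/j((17 + 20)*(-31 - 14)) = -45/3622 - 1/2301/16 = -45*1/3622 - 1/2301*1/16 = -45/3622 - 1/36816 = -830171/66673776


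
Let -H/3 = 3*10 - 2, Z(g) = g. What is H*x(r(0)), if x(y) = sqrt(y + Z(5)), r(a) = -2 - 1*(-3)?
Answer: -84*sqrt(6) ≈ -205.76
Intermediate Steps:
r(a) = 1 (r(a) = -2 + 3 = 1)
x(y) = sqrt(5 + y) (x(y) = sqrt(y + 5) = sqrt(5 + y))
H = -84 (H = -3*(3*10 - 2) = -3*(30 - 2) = -3*28 = -84)
H*x(r(0)) = -84*sqrt(5 + 1) = -84*sqrt(6)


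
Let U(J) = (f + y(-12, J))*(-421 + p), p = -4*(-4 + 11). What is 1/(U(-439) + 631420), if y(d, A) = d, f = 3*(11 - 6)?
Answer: 1/630073 ≈ 1.5871e-6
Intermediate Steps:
f = 15 (f = 3*5 = 15)
p = -28 (p = -4*7 = -28)
U(J) = -1347 (U(J) = (15 - 12)*(-421 - 28) = 3*(-449) = -1347)
1/(U(-439) + 631420) = 1/(-1347 + 631420) = 1/630073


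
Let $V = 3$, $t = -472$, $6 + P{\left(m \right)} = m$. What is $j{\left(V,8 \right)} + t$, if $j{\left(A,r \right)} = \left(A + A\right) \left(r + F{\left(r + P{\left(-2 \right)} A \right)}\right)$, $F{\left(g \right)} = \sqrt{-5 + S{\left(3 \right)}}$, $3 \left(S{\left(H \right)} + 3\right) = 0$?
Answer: $-424 + 12 i \sqrt{2} \approx -424.0 + 16.971 i$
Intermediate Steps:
$P{\left(m \right)} = -6 + m$
$S{\left(H \right)} = -3$ ($S{\left(H \right)} = -3 + \frac{1}{3} \cdot 0 = -3 + 0 = -3$)
$F{\left(g \right)} = 2 i \sqrt{2}$ ($F{\left(g \right)} = \sqrt{-5 - 3} = \sqrt{-8} = 2 i \sqrt{2}$)
$j{\left(A,r \right)} = 2 A \left(r + 2 i \sqrt{2}\right)$ ($j{\left(A,r \right)} = \left(A + A\right) \left(r + 2 i \sqrt{2}\right) = 2 A \left(r + 2 i \sqrt{2}\right)$)
$j{\left(V,8 \right)} + t = 2 \cdot 3 \left(8 + 2 i \sqrt{2}\right) - 472 = \left(48 + 12 i \sqrt{2}\right) - 472 = -424 + 12 i \sqrt{2}$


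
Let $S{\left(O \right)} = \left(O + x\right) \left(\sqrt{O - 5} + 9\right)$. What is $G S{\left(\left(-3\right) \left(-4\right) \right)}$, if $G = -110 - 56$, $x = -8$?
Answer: $-5976 - 664 \sqrt{7} \approx -7732.8$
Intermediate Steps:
$S{\left(O \right)} = \left(-8 + O\right) \left(9 + \sqrt{-5 + O}\right)$ ($S{\left(O \right)} = \left(O - 8\right) \left(\sqrt{O - 5} + 9\right) = \left(-8 + O\right) \left(\sqrt{-5 + O} + 9\right) = \left(-8 + O\right) \left(9 + \sqrt{-5 + O}\right)$)
$G = -166$ ($G = -110 - 56 = -166$)
$G S{\left(\left(-3\right) \left(-4\right) \right)} = - 166 \left(-72 - 8 \sqrt{-5 - -12} + 9 \left(\left(-3\right) \left(-4\right)\right) + \left(-3\right) \left(-4\right) \sqrt{-5 - -12}\right) = - 166 \left(-72 - 8 \sqrt{-5 + 12} + 9 \cdot 12 + 12 \sqrt{-5 + 12}\right) = - 166 \left(-72 - 8 \sqrt{7} + 108 + 12 \sqrt{7}\right) = - 166 \left(36 + 4 \sqrt{7}\right) = -5976 - 664 \sqrt{7}$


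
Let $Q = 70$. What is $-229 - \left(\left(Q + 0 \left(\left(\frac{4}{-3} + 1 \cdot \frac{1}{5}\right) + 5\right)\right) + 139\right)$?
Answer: $-438$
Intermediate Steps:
$-229 - \left(\left(Q + 0 \left(\left(\frac{4}{-3} + 1 \cdot \frac{1}{5}\right) + 5\right)\right) + 139\right) = -229 - \left(\left(70 + 0 \left(\left(\frac{4}{-3} + 1 \cdot \frac{1}{5}\right) + 5\right)\right) + 139\right) = -229 - \left(\left(70 + 0 \left(\left(4 \left(- \frac{1}{3}\right) + 1 \cdot \frac{1}{5}\right) + 5\right)\right) + 139\right) = -229 - \left(\left(70 + 0 \left(\left(- \frac{4}{3} + \frac{1}{5}\right) + 5\right)\right) + 139\right) = -229 - \left(\left(70 + 0 \left(- \frac{17}{15} + 5\right)\right) + 139\right) = -229 - \left(\left(70 + 0 \cdot \frac{58}{15}\right) + 139\right) = -229 - \left(\left(70 + 0\right) + 139\right) = -229 - \left(70 + 139\right) = -229 - 209 = -438$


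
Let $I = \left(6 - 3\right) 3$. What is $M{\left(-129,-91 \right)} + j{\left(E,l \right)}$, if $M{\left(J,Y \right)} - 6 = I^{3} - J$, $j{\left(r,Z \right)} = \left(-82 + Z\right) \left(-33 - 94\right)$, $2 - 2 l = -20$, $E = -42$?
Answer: $9881$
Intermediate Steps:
$l = 11$ ($l = 1 - -10 = 1 + 10 = 11$)
$I = 9$ ($I = 3 \cdot 3 = 9$)
$j{\left(r,Z \right)} = 10414 - 127 Z$ ($j{\left(r,Z \right)} = \left(-82 + Z\right) \left(-127\right) = 10414 - 127 Z$)
$M{\left(J,Y \right)} = 735 - J$ ($M{\left(J,Y \right)} = 6 - \left(-729 + J\right) = 735 - J$)
$M{\left(-129,-91 \right)} + j{\left(E,l \right)} = \left(735 - -129\right) + \left(10414 - 1397\right) = \left(735 + 129\right) + \left(10414 - 1397\right) = 864 + 9017 = 9881$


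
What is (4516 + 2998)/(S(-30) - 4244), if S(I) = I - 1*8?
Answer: -3757/2141 ≈ -1.7548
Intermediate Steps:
S(I) = -8 + I (S(I) = I - 8 = -8 + I)
(4516 + 2998)/(S(-30) - 4244) = (4516 + 2998)/((-8 - 30) - 4244) = 7514/(-38 - 4244) = 7514/(-4282) = 7514*(-1/4282) = -3757/2141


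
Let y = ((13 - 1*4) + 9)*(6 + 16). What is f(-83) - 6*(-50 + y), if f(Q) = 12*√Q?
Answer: -2076 + 12*I*√83 ≈ -2076.0 + 109.33*I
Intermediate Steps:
y = 396 (y = ((13 - 4) + 9)*22 = (9 + 9)*22 = 18*22 = 396)
f(-83) - 6*(-50 + y) = 12*√(-83) - 6*(-50 + 396) = 12*(I*√83) - 6*346 = 12*I*√83 - 1*2076 = 12*I*√83 - 2076 = -2076 + 12*I*√83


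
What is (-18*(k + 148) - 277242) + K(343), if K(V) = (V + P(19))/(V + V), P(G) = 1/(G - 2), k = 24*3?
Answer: -1639685946/5831 ≈ -2.8120e+5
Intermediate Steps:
k = 72
P(G) = 1/(-2 + G)
K(V) = (1/17 + V)/(2*V) (K(V) = (V + 1/(-2 + 19))/(V + V) = (V + 1/17)/((2*V)) = (V + 1/17)*(1/(2*V)) = (1/17 + V)*(1/(2*V)) = (1/17 + V)/(2*V))
(-18*(k + 148) - 277242) + K(343) = (-18*(72 + 148) - 277242) + (1/34)*(1 + 17*343)/343 = (-18*220 - 277242) + (1/34)*(1/343)*(1 + 5831) = (-3960 - 277242) + (1/34)*(1/343)*5832 = -281202 + 2916/5831 = -1639685946/5831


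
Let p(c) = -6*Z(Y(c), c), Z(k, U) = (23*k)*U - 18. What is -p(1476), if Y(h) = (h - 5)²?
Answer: 440748445500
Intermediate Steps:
Y(h) = (-5 + h)²
Z(k, U) = -18 + 23*U*k (Z(k, U) = 23*U*k - 18 = -18 + 23*U*k)
p(c) = 108 - 138*c*(-5 + c)² (p(c) = -6*(-18 + 23*c*(-5 + c)²) = 108 - 138*c*(-5 + c)²)
-p(1476) = -(108 - 138*1476*(-5 + 1476)²) = -(108 - 138*1476*1471²) = -(108 - 138*1476*2163841) = -(108 - 440748445608) = -1*(-440748445500) = 440748445500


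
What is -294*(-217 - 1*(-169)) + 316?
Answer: 14428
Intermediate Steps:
-294*(-217 - 1*(-169)) + 316 = -294*(-217 + 169) + 316 = -294*(-48) + 316 = 14112 + 316 = 14428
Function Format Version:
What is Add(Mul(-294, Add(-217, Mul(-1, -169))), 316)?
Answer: 14428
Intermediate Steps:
Add(Mul(-294, Add(-217, Mul(-1, -169))), 316) = Add(Mul(-294, Add(-217, 169)), 316) = Add(Mul(-294, -48), 316) = Add(14112, 316) = 14428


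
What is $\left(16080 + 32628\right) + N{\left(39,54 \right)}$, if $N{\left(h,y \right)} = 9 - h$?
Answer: $48678$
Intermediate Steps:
$\left(16080 + 32628\right) + N{\left(39,54 \right)} = \left(16080 + 32628\right) + \left(9 - 39\right) = 48708 + \left(9 - 39\right) = 48708 - 30 = 48678$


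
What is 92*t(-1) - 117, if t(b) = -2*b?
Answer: 67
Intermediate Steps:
92*t(-1) - 117 = 92*(-2*(-1)) - 117 = 92*2 - 117 = 184 - 117 = 67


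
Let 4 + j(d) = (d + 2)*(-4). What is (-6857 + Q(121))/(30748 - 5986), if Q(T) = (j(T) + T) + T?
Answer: -7111/24762 ≈ -0.28717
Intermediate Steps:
j(d) = -12 - 4*d (j(d) = -4 + (d + 2)*(-4) = -4 + (2 + d)*(-4) = -4 + (-8 - 4*d) = -12 - 4*d)
Q(T) = -12 - 2*T (Q(T) = ((-12 - 4*T) + T) + T = (-12 - 3*T) + T = -12 - 2*T)
(-6857 + Q(121))/(30748 - 5986) = (-6857 + (-12 - 2*121))/(30748 - 5986) = (-6857 + (-12 - 242))/24762 = (-6857 - 254)*(1/24762) = -7111*1/24762 = -7111/24762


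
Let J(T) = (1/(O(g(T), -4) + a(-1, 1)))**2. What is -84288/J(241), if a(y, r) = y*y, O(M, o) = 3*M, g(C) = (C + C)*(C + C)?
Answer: -40944696621701952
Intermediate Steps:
g(C) = 4*C**2 (g(C) = (2*C)*(2*C) = 4*C**2)
a(y, r) = y**2
J(T) = (1 + 12*T**2)**(-2) (J(T) = (1/(3*(4*T**2) + (-1)**2))**2 = (1/(12*T**2 + 1))**2 = (1/(1 + 12*T**2))**2 = (1 + 12*T**2)**(-2))
-84288/J(241) = -84288*(1 + 12*241**2)**2 = -84288*(1 + 12*58081)**2 = -84288*(1 + 696972)**2 = -84288/(696973**(-2)) = -84288/1/485771362729 = -84288*485771362729 = -40944696621701952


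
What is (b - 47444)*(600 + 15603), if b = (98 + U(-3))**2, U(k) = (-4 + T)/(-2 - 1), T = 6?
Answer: -1845694532/3 ≈ -6.1523e+8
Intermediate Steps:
U(k) = -2/3 (U(k) = (-4 + 6)/(-2 - 1) = 2/(-3) = 2*(-1/3) = -2/3)
b = 85264/9 (b = (98 - 2/3)**2 = (292/3)**2 = 85264/9 ≈ 9473.8)
(b - 47444)*(600 + 15603) = (85264/9 - 47444)*(600 + 15603) = -341732/9*16203 = -1845694532/3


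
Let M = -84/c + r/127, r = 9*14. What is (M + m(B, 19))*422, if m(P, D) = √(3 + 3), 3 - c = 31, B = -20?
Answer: 213954/127 + 422*√6 ≈ 2718.4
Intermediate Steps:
r = 126
c = -28 (c = 3 - 1*31 = 3 - 31 = -28)
m(P, D) = √6
M = 507/127 (M = -84/(-28) + 126/127 = -84*(-1/28) + 126*(1/127) = 3 + 126/127 = 507/127 ≈ 3.9921)
(M + m(B, 19))*422 = (507/127 + √6)*422 = 213954/127 + 422*√6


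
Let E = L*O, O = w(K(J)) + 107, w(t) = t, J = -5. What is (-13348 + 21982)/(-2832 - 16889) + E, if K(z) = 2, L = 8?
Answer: 17188078/19721 ≈ 871.56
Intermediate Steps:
O = 109 (O = 2 + 107 = 109)
E = 872 (E = 8*109 = 872)
(-13348 + 21982)/(-2832 - 16889) + E = (-13348 + 21982)/(-2832 - 16889) + 872 = 8634/(-19721) + 872 = 8634*(-1/19721) + 872 = -8634/19721 + 872 = 17188078/19721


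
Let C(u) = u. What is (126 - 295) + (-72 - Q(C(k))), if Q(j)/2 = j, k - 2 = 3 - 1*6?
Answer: -239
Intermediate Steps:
k = -1 (k = 2 + (3 - 1*6) = 2 + (3 - 6) = 2 - 3 = -1)
Q(j) = 2*j
(126 - 295) + (-72 - Q(C(k))) = (126 - 295) + (-72 - 2*(-1)) = -169 + (-72 - 1*(-2)) = -169 + (-72 + 2) = -169 - 70 = -239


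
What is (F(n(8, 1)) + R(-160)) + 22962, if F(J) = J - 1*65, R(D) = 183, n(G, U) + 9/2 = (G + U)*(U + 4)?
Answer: 46241/2 ≈ 23121.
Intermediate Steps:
n(G, U) = -9/2 + (4 + U)*(G + U) (n(G, U) = -9/2 + (G + U)*(U + 4) = -9/2 + (G + U)*(4 + U) = -9/2 + (4 + U)*(G + U))
F(J) = -65 + J (F(J) = J - 65 = -65 + J)
(F(n(8, 1)) + R(-160)) + 22962 = ((-65 + (-9/2 + 1² + 4*8 + 4*1 + 8*1)) + 183) + 22962 = ((-65 + (-9/2 + 1 + 32 + 4 + 8)) + 183) + 22962 = ((-65 + 81/2) + 183) + 22962 = (-49/2 + 183) + 22962 = 317/2 + 22962 = 46241/2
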